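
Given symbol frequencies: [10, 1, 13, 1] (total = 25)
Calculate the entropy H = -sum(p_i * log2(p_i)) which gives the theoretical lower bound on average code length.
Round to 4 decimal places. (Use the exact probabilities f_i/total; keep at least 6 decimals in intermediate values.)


Per-symbol terms -p_i * log2(p_i) with p_i = f_i/25:
  p = 10/25 = 0.400000: log2(p) = -1.321928, -p*log2(p) = 0.528771
  p = 1/25 = 0.040000: log2(p) = -4.643856, -p*log2(p) = 0.185754
  p = 13/25 = 0.520000: log2(p) = -0.943416, -p*log2(p) = 0.490577
  p = 1/25 = 0.040000: log2(p) = -4.643856, -p*log2(p) = 0.185754
H = 0.528771 + 0.185754 + 0.490577 + 0.185754 = 1.390856

H = 1.3909 bits/symbol


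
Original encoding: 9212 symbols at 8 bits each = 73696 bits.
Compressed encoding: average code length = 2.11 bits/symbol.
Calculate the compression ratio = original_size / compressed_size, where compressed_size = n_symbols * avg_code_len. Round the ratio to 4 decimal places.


original_size = n_symbols * orig_bits = 9212 * 8 = 73696 bits
compressed_size = n_symbols * avg_code_len = 9212 * 2.11 = 19437.32 bits
ratio = original_size / compressed_size = 73696 / 19437.32 = 3.7915

Compression ratio = 3.7915


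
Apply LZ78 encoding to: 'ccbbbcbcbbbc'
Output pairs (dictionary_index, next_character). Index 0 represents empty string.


LZ78 encoding steps:
Dictionary: {0: ''}
Step 1: w='' (idx 0), next='c' -> output (0, 'c'), add 'c' as idx 1
Step 2: w='c' (idx 1), next='b' -> output (1, 'b'), add 'cb' as idx 2
Step 3: w='' (idx 0), next='b' -> output (0, 'b'), add 'b' as idx 3
Step 4: w='b' (idx 3), next='c' -> output (3, 'c'), add 'bc' as idx 4
Step 5: w='bc' (idx 4), next='b' -> output (4, 'b'), add 'bcb' as idx 5
Step 6: w='b' (idx 3), next='b' -> output (3, 'b'), add 'bb' as idx 6
Step 7: w='c' (idx 1), end of input -> output (1, '')


Encoded: [(0, 'c'), (1, 'b'), (0, 'b'), (3, 'c'), (4, 'b'), (3, 'b'), (1, '')]


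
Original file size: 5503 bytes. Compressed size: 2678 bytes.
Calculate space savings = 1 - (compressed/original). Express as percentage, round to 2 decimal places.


ratio = compressed/original = 2678/5503 = 0.486644
savings = 1 - ratio = 1 - 0.486644 = 0.513356
as a percentage: 0.513356 * 100 = 51.34%

Space savings = 1 - 2678/5503 = 51.34%


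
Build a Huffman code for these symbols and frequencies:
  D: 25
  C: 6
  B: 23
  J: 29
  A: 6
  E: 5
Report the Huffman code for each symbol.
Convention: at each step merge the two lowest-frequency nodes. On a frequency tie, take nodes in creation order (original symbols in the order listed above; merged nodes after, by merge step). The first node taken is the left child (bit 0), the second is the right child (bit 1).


Huffman tree construction:
Step 1: Merge E(5) + C(6) = 11
Step 2: Merge A(6) + (E+C)(11) = 17
Step 3: Merge (A+(E+C))(17) + B(23) = 40
Step 4: Merge D(25) + J(29) = 54
Step 5: Merge ((A+(E+C))+B)(40) + (D+J)(54) = 94
Read each symbol's code off the tree from the root (left child = 0, right child = 1).

Codes:
  D: 10 (length 2)
  C: 0011 (length 4)
  B: 01 (length 2)
  J: 11 (length 2)
  A: 000 (length 3)
  E: 0010 (length 4)
Average code length: 216/94 = 2.2979 bits/symbol


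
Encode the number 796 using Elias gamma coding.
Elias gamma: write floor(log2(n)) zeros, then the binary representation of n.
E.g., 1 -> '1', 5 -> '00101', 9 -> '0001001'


num_bits = floor(log2(796)) + 1 = 10
leading_zeros = num_bits - 1 = 9
binary(796) = 1100011100

Elias gamma(796) = '000000000' + '1100011100' = 0000000001100011100 (19 bits)


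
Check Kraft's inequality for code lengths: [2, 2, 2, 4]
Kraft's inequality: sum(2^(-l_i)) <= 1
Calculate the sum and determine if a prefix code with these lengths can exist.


Sum = 2^(-2) + 2^(-2) + 2^(-2) + 2^(-4)
    = 0.25 + 0.25 + 0.25 + 0.0625
    = 13/16 = 0.8125
Since 0.8125 <= 1, Kraft's inequality IS satisfied.
A prefix code with these lengths CAN exist.

Kraft sum = 0.8125. Satisfied.


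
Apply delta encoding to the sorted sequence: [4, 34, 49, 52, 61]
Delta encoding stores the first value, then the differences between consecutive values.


First value: 4
Deltas:
  34 - 4 = 30
  49 - 34 = 15
  52 - 49 = 3
  61 - 52 = 9


Delta encoded: [4, 30, 15, 3, 9]


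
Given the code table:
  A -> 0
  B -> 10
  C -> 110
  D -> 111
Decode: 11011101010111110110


Decoding:
110 -> C
111 -> D
0 -> A
10 -> B
10 -> B
111 -> D
110 -> C
110 -> C


Result: CDABBDCC


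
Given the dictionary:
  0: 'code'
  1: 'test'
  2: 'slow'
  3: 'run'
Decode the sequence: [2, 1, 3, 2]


Look up each index in the dictionary:
  2 -> 'slow'
  1 -> 'test'
  3 -> 'run'
  2 -> 'slow'

Decoded: "slow test run slow"


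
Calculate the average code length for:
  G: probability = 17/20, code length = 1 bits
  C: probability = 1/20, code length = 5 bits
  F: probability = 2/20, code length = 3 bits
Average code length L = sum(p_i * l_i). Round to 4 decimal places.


Weighted contributions p_i * l_i:
  G: (17/20) * 1 = 17/20
  C: (1/20) * 5 = 5/20
  F: (2/20) * 3 = 6/20
Sum = (17 + 5 + 6)/20 = 28/20

L = 28/20 = 1.4000 bits/symbol


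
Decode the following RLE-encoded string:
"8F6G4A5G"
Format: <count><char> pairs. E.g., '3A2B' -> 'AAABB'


Expanding each <count><char> pair:
  8F -> 'FFFFFFFF'
  6G -> 'GGGGGG'
  4A -> 'AAAA'
  5G -> 'GGGGG'

Decoded = FFFFFFFFGGGGGGAAAAGGGGG


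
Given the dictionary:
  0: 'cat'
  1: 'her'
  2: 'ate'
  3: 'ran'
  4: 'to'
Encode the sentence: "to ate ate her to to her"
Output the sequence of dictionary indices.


Look up each word in the dictionary:
  'to' -> 4
  'ate' -> 2
  'ate' -> 2
  'her' -> 1
  'to' -> 4
  'to' -> 4
  'her' -> 1

Encoded: [4, 2, 2, 1, 4, 4, 1]


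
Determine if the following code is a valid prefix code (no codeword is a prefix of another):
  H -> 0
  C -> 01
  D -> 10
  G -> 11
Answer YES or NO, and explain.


Checking each pair (does one codeword prefix another?):
  H='0' vs C='01': prefix -- VIOLATION

NO -- this is NOT a valid prefix code. H (0) is a prefix of C (01).


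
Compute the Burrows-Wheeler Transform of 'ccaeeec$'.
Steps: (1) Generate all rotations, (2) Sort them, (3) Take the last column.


Rotations (sorted):
  0: $ccaeeec -> last char: c
  1: aeeec$cc -> last char: c
  2: c$ccaeee -> last char: e
  3: caeeec$c -> last char: c
  4: ccaeeec$ -> last char: $
  5: ec$ccaee -> last char: e
  6: eec$ccae -> last char: e
  7: eeec$cca -> last char: a


BWT = ccec$eea


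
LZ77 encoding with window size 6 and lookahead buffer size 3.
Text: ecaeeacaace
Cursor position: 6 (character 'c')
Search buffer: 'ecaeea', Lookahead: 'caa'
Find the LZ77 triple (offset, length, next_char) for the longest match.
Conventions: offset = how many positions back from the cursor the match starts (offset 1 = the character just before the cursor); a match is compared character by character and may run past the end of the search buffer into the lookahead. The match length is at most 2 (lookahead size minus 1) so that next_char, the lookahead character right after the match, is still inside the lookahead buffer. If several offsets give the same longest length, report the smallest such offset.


Try each offset into the search buffer:
  offset=1 (pos 5, char 'a'): match length 0
  offset=2 (pos 4, char 'e'): match length 0
  offset=3 (pos 3, char 'e'): match length 0
  offset=4 (pos 2, char 'a'): match length 0
  offset=5 (pos 1, char 'c'): match length 2
  offset=6 (pos 0, char 'e'): match length 0
Longest match has length 2 at offset 5.
next_char = character at position 6 + 2 = 8 -> 'a'

Best match: offset=5, length=2 (matching 'ca' starting at position 1)
LZ77 triple: (5, 2, 'a')


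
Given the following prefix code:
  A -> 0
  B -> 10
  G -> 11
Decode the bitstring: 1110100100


Decoding step by step:
Bits 11 -> G
Bits 10 -> B
Bits 10 -> B
Bits 0 -> A
Bits 10 -> B
Bits 0 -> A


Decoded message: GBBABA


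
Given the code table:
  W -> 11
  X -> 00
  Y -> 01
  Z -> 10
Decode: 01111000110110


Decoding:
01 -> Y
11 -> W
10 -> Z
00 -> X
11 -> W
01 -> Y
10 -> Z


Result: YWZXWYZ


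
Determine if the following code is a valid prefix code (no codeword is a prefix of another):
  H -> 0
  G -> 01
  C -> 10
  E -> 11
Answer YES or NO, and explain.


Checking each pair (does one codeword prefix another?):
  H='0' vs G='01': prefix -- VIOLATION

NO -- this is NOT a valid prefix code. H (0) is a prefix of G (01).


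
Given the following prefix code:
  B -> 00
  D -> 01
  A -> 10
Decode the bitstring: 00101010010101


Decoding step by step:
Bits 00 -> B
Bits 10 -> A
Bits 10 -> A
Bits 10 -> A
Bits 01 -> D
Bits 01 -> D
Bits 01 -> D


Decoded message: BAAADDD


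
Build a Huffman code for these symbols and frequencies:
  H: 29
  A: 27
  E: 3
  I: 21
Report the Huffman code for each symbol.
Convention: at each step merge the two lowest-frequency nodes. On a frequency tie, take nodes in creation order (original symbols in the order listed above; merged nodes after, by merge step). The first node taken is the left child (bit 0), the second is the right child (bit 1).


Huffman tree construction:
Step 1: Merge E(3) + I(21) = 24
Step 2: Merge (E+I)(24) + A(27) = 51
Step 3: Merge H(29) + ((E+I)+A)(51) = 80
Read each symbol's code off the tree from the root (left child = 0, right child = 1).

Codes:
  H: 0 (length 1)
  A: 11 (length 2)
  E: 100 (length 3)
  I: 101 (length 3)
Average code length: 155/80 = 1.9375 bits/symbol


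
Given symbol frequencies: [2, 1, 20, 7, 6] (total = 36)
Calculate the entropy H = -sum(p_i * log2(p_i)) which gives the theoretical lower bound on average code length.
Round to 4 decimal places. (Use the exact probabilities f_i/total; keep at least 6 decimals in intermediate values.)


Per-symbol terms -p_i * log2(p_i) with p_i = f_i/36:
  p = 2/36 = 0.055556: log2(p) = -4.169925, -p*log2(p) = 0.231663
  p = 1/36 = 0.027778: log2(p) = -5.169925, -p*log2(p) = 0.143609
  p = 20/36 = 0.555556: log2(p) = -0.847997, -p*log2(p) = 0.471109
  p = 7/36 = 0.194444: log2(p) = -2.362570, -p*log2(p) = 0.459389
  p = 6/36 = 0.166667: log2(p) = -2.584963, -p*log2(p) = 0.430827
H = 0.231663 + 0.143609 + 0.471109 + 0.459389 + 0.430827 = 1.736597

H = 1.7366 bits/symbol


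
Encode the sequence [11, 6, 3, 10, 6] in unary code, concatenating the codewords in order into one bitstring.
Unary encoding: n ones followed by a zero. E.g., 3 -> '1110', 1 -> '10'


Encode each number as n ones followed by a terminating 0:
  11 -> 111111111110 (12 bits)
  6 -> 1111110 (7 bits)
  3 -> 1110 (4 bits)
  10 -> 11111111110 (11 bits)
  6 -> 1111110 (7 bits)
Total length = 12 + 7 + 4 + 11 + 7 = 41 bits.

Unary([11, 6, 3, 10, 6]) = 11111111111011111101110111111111101111110 (41 bits)


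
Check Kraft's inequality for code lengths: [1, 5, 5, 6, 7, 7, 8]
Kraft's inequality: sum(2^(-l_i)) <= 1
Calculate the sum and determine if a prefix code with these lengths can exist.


Sum = 2^(-1) + 2^(-5) + 2^(-5) + 2^(-6) + 2^(-7) + 2^(-7) + 2^(-8)
    = 0.5 + 0.03125 + 0.03125 + 0.015625 + 0.0078125 + 0.0078125 + 0.00390625
    = 153/256 = 0.59765625
Since 0.59765625 <= 1, Kraft's inequality IS satisfied.
A prefix code with these lengths CAN exist.

Kraft sum = 0.59765625. Satisfied.


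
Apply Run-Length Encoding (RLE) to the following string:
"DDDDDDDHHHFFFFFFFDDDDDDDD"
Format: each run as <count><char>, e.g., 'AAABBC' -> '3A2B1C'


Scanning runs left to right:
  i=0: run of 'D' x 7 -> '7D'
  i=7: run of 'H' x 3 -> '3H'
  i=10: run of 'F' x 7 -> '7F'
  i=17: run of 'D' x 8 -> '8D'

RLE = 7D3H7F8D


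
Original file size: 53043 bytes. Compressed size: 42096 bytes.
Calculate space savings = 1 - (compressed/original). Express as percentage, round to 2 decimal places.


ratio = compressed/original = 42096/53043 = 0.79362
savings = 1 - ratio = 1 - 0.79362 = 0.20638
as a percentage: 0.20638 * 100 = 20.64%

Space savings = 1 - 42096/53043 = 20.64%


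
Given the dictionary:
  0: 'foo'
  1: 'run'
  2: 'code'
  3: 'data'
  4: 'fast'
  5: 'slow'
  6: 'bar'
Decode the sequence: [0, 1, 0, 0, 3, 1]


Look up each index in the dictionary:
  0 -> 'foo'
  1 -> 'run'
  0 -> 'foo'
  0 -> 'foo'
  3 -> 'data'
  1 -> 'run'

Decoded: "foo run foo foo data run"


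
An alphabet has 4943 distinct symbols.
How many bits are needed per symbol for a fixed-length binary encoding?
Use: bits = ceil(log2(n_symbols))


log2(4943) = 12.2712
Bracket: 2^12 = 4096 < 4943 <= 2^13 = 8192
So ceil(log2(4943)) = 13

bits = ceil(log2(4943)) = ceil(12.2712) = 13 bits


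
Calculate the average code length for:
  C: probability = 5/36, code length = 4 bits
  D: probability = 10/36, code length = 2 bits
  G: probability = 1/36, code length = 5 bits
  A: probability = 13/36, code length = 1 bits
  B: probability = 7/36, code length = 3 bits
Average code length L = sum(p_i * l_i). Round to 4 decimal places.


Weighted contributions p_i * l_i:
  C: (5/36) * 4 = 20/36
  D: (10/36) * 2 = 20/36
  G: (1/36) * 5 = 5/36
  A: (13/36) * 1 = 13/36
  B: (7/36) * 3 = 21/36
Sum = (20 + 20 + 5 + 13 + 21)/36 = 79/36

L = 79/36 = 2.1944 bits/symbol


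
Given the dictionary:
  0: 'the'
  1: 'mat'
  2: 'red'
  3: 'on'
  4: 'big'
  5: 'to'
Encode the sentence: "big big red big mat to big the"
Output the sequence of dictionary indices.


Look up each word in the dictionary:
  'big' -> 4
  'big' -> 4
  'red' -> 2
  'big' -> 4
  'mat' -> 1
  'to' -> 5
  'big' -> 4
  'the' -> 0

Encoded: [4, 4, 2, 4, 1, 5, 4, 0]


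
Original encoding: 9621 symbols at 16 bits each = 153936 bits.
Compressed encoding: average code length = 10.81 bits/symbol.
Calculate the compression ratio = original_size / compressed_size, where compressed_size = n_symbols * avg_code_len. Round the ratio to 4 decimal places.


original_size = n_symbols * orig_bits = 9621 * 16 = 153936 bits
compressed_size = n_symbols * avg_code_len = 9621 * 10.81 = 104003.01 bits
ratio = original_size / compressed_size = 153936 / 104003.01 = 1.4801

Compression ratio = 1.4801


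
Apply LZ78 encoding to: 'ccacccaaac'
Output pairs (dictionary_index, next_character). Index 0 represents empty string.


LZ78 encoding steps:
Dictionary: {0: ''}
Step 1: w='' (idx 0), next='c' -> output (0, 'c'), add 'c' as idx 1
Step 2: w='c' (idx 1), next='a' -> output (1, 'a'), add 'ca' as idx 2
Step 3: w='c' (idx 1), next='c' -> output (1, 'c'), add 'cc' as idx 3
Step 4: w='ca' (idx 2), next='a' -> output (2, 'a'), add 'caa' as idx 4
Step 5: w='' (idx 0), next='a' -> output (0, 'a'), add 'a' as idx 5
Step 6: w='c' (idx 1), end of input -> output (1, '')


Encoded: [(0, 'c'), (1, 'a'), (1, 'c'), (2, 'a'), (0, 'a'), (1, '')]


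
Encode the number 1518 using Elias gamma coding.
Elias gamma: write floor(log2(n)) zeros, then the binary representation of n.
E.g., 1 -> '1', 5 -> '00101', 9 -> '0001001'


num_bits = floor(log2(1518)) + 1 = 11
leading_zeros = num_bits - 1 = 10
binary(1518) = 10111101110

Elias gamma(1518) = '0000000000' + '10111101110' = 000000000010111101110 (21 bits)


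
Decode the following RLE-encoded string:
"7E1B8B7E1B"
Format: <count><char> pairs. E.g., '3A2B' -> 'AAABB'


Expanding each <count><char> pair:
  7E -> 'EEEEEEE'
  1B -> 'B'
  8B -> 'BBBBBBBB'
  7E -> 'EEEEEEE'
  1B -> 'B'

Decoded = EEEEEEEBBBBBBBBBEEEEEEEB


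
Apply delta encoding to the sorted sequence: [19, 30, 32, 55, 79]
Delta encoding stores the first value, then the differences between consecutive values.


First value: 19
Deltas:
  30 - 19 = 11
  32 - 30 = 2
  55 - 32 = 23
  79 - 55 = 24


Delta encoded: [19, 11, 2, 23, 24]


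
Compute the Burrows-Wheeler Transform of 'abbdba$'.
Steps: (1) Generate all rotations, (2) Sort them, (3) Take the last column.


Rotations (sorted):
  0: $abbdba -> last char: a
  1: a$abbdb -> last char: b
  2: abbdba$ -> last char: $
  3: ba$abbd -> last char: d
  4: bbdba$a -> last char: a
  5: bdba$ab -> last char: b
  6: dba$abb -> last char: b


BWT = ab$dabb


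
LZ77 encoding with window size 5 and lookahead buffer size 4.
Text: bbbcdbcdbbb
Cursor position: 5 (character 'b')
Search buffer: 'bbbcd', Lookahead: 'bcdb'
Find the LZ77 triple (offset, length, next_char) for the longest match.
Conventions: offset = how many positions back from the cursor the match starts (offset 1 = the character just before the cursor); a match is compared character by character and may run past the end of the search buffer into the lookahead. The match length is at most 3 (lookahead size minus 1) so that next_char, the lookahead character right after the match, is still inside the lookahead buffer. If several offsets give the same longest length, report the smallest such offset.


Try each offset into the search buffer:
  offset=1 (pos 4, char 'd'): match length 0
  offset=2 (pos 3, char 'c'): match length 0
  offset=3 (pos 2, char 'b'): match length 3
  offset=4 (pos 1, char 'b'): match length 1
  offset=5 (pos 0, char 'b'): match length 1
Longest match has length 3 at offset 3.
next_char = character at position 5 + 3 = 8 -> 'b'

Best match: offset=3, length=3 (matching 'bcd' starting at position 2)
LZ77 triple: (3, 3, 'b')


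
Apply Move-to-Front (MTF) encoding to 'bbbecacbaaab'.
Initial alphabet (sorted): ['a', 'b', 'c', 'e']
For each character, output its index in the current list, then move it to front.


MTF encoding:
'b': index 1 in ['a', 'b', 'c', 'e'] -> ['b', 'a', 'c', 'e']
'b': index 0 in ['b', 'a', 'c', 'e'] -> ['b', 'a', 'c', 'e']
'b': index 0 in ['b', 'a', 'c', 'e'] -> ['b', 'a', 'c', 'e']
'e': index 3 in ['b', 'a', 'c', 'e'] -> ['e', 'b', 'a', 'c']
'c': index 3 in ['e', 'b', 'a', 'c'] -> ['c', 'e', 'b', 'a']
'a': index 3 in ['c', 'e', 'b', 'a'] -> ['a', 'c', 'e', 'b']
'c': index 1 in ['a', 'c', 'e', 'b'] -> ['c', 'a', 'e', 'b']
'b': index 3 in ['c', 'a', 'e', 'b'] -> ['b', 'c', 'a', 'e']
'a': index 2 in ['b', 'c', 'a', 'e'] -> ['a', 'b', 'c', 'e']
'a': index 0 in ['a', 'b', 'c', 'e'] -> ['a', 'b', 'c', 'e']
'a': index 0 in ['a', 'b', 'c', 'e'] -> ['a', 'b', 'c', 'e']
'b': index 1 in ['a', 'b', 'c', 'e'] -> ['b', 'a', 'c', 'e']


Output: [1, 0, 0, 3, 3, 3, 1, 3, 2, 0, 0, 1]


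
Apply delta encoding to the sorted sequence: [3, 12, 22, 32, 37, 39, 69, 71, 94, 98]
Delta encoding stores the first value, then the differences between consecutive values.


First value: 3
Deltas:
  12 - 3 = 9
  22 - 12 = 10
  32 - 22 = 10
  37 - 32 = 5
  39 - 37 = 2
  69 - 39 = 30
  71 - 69 = 2
  94 - 71 = 23
  98 - 94 = 4


Delta encoded: [3, 9, 10, 10, 5, 2, 30, 2, 23, 4]


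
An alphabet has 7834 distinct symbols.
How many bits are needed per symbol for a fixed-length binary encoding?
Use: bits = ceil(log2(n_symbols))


log2(7834) = 12.9355
Bracket: 2^12 = 4096 < 7834 <= 2^13 = 8192
So ceil(log2(7834)) = 13

bits = ceil(log2(7834)) = ceil(12.9355) = 13 bits


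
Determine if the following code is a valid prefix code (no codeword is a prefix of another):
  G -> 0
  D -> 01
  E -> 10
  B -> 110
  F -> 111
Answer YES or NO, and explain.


Checking each pair (does one codeword prefix another?):
  G='0' vs D='01': prefix -- VIOLATION

NO -- this is NOT a valid prefix code. G (0) is a prefix of D (01).


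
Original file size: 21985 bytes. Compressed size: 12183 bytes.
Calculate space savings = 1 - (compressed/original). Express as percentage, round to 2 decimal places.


ratio = compressed/original = 12183/21985 = 0.554151
savings = 1 - ratio = 1 - 0.554151 = 0.445849
as a percentage: 0.445849 * 100 = 44.58%

Space savings = 1 - 12183/21985 = 44.58%


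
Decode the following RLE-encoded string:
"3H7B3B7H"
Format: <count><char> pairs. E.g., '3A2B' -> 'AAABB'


Expanding each <count><char> pair:
  3H -> 'HHH'
  7B -> 'BBBBBBB'
  3B -> 'BBB'
  7H -> 'HHHHHHH'

Decoded = HHHBBBBBBBBBBHHHHHHH


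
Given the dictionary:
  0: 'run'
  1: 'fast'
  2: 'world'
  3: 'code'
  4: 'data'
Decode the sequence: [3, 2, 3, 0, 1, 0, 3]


Look up each index in the dictionary:
  3 -> 'code'
  2 -> 'world'
  3 -> 'code'
  0 -> 'run'
  1 -> 'fast'
  0 -> 'run'
  3 -> 'code'

Decoded: "code world code run fast run code"


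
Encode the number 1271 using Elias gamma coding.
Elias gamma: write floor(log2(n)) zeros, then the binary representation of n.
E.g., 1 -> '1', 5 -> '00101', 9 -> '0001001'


num_bits = floor(log2(1271)) + 1 = 11
leading_zeros = num_bits - 1 = 10
binary(1271) = 10011110111

Elias gamma(1271) = '0000000000' + '10011110111' = 000000000010011110111 (21 bits)


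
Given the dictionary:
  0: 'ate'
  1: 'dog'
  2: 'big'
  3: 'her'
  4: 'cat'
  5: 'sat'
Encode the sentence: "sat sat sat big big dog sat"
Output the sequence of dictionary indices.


Look up each word in the dictionary:
  'sat' -> 5
  'sat' -> 5
  'sat' -> 5
  'big' -> 2
  'big' -> 2
  'dog' -> 1
  'sat' -> 5

Encoded: [5, 5, 5, 2, 2, 1, 5]


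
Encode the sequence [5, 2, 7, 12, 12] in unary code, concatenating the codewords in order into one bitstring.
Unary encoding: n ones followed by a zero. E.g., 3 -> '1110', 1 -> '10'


Encode each number as n ones followed by a terminating 0:
  5 -> 111110 (6 bits)
  2 -> 110 (3 bits)
  7 -> 11111110 (8 bits)
  12 -> 1111111111110 (13 bits)
  12 -> 1111111111110 (13 bits)
Total length = 6 + 3 + 8 + 13 + 13 = 43 bits.

Unary([5, 2, 7, 12, 12]) = 1111101101111111011111111111101111111111110 (43 bits)


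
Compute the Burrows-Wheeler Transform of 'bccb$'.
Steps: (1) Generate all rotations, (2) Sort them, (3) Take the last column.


Rotations (sorted):
  0: $bccb -> last char: b
  1: b$bcc -> last char: c
  2: bccb$ -> last char: $
  3: cb$bc -> last char: c
  4: ccb$b -> last char: b


BWT = bc$cb


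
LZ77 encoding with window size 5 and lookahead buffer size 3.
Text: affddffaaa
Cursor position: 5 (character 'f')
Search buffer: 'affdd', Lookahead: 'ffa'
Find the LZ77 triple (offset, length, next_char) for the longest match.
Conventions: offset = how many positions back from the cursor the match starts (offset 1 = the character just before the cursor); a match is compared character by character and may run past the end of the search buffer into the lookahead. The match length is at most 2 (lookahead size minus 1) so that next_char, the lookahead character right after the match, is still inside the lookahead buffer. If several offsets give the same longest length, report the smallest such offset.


Try each offset into the search buffer:
  offset=1 (pos 4, char 'd'): match length 0
  offset=2 (pos 3, char 'd'): match length 0
  offset=3 (pos 2, char 'f'): match length 1
  offset=4 (pos 1, char 'f'): match length 2
  offset=5 (pos 0, char 'a'): match length 0
Longest match has length 2 at offset 4.
next_char = character at position 5 + 2 = 7 -> 'a'

Best match: offset=4, length=2 (matching 'ff' starting at position 1)
LZ77 triple: (4, 2, 'a')


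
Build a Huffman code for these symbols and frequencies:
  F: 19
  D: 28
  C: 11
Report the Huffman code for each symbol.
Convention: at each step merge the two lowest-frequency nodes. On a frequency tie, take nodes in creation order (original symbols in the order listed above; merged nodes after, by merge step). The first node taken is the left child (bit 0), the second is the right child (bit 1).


Huffman tree construction:
Step 1: Merge C(11) + F(19) = 30
Step 2: Merge D(28) + (C+F)(30) = 58
Read each symbol's code off the tree from the root (left child = 0, right child = 1).

Codes:
  F: 11 (length 2)
  D: 0 (length 1)
  C: 10 (length 2)
Average code length: 88/58 = 1.5172 bits/symbol


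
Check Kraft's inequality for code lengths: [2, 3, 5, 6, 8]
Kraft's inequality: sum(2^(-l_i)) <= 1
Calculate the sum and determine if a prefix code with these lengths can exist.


Sum = 2^(-2) + 2^(-3) + 2^(-5) + 2^(-6) + 2^(-8)
    = 0.25 + 0.125 + 0.03125 + 0.015625 + 0.00390625
    = 109/256 = 0.42578125
Since 0.42578125 <= 1, Kraft's inequality IS satisfied.
A prefix code with these lengths CAN exist.

Kraft sum = 0.42578125. Satisfied.


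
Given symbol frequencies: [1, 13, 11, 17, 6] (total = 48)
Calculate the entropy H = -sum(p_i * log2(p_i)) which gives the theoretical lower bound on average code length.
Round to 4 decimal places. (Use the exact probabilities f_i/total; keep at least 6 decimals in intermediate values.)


Per-symbol terms -p_i * log2(p_i) with p_i = f_i/48:
  p = 1/48 = 0.020833: log2(p) = -5.584963, -p*log2(p) = 0.116353
  p = 13/48 = 0.270833: log2(p) = -1.884523, -p*log2(p) = 0.510392
  p = 11/48 = 0.229167: log2(p) = -2.125531, -p*log2(p) = 0.487101
  p = 17/48 = 0.354167: log2(p) = -1.497500, -p*log2(p) = 0.530364
  p = 6/48 = 0.125000: log2(p) = -3.000000, -p*log2(p) = 0.375000
H = 0.116353 + 0.510392 + 0.487101 + 0.530364 + 0.375000 = 2.019210

H = 2.0192 bits/symbol


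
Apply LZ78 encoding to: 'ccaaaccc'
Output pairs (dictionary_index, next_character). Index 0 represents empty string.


LZ78 encoding steps:
Dictionary: {0: ''}
Step 1: w='' (idx 0), next='c' -> output (0, 'c'), add 'c' as idx 1
Step 2: w='c' (idx 1), next='a' -> output (1, 'a'), add 'ca' as idx 2
Step 3: w='' (idx 0), next='a' -> output (0, 'a'), add 'a' as idx 3
Step 4: w='a' (idx 3), next='c' -> output (3, 'c'), add 'ac' as idx 4
Step 5: w='c' (idx 1), next='c' -> output (1, 'c'), add 'cc' as idx 5


Encoded: [(0, 'c'), (1, 'a'), (0, 'a'), (3, 'c'), (1, 'c')]


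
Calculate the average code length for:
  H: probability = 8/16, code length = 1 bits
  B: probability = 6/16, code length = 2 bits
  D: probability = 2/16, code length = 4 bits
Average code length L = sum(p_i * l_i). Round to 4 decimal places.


Weighted contributions p_i * l_i:
  H: (8/16) * 1 = 8/16
  B: (6/16) * 2 = 12/16
  D: (2/16) * 4 = 8/16
Sum = (8 + 12 + 8)/16 = 28/16

L = 28/16 = 1.7500 bits/symbol


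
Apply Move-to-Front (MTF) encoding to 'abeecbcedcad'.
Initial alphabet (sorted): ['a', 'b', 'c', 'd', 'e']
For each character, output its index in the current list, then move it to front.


MTF encoding:
'a': index 0 in ['a', 'b', 'c', 'd', 'e'] -> ['a', 'b', 'c', 'd', 'e']
'b': index 1 in ['a', 'b', 'c', 'd', 'e'] -> ['b', 'a', 'c', 'd', 'e']
'e': index 4 in ['b', 'a', 'c', 'd', 'e'] -> ['e', 'b', 'a', 'c', 'd']
'e': index 0 in ['e', 'b', 'a', 'c', 'd'] -> ['e', 'b', 'a', 'c', 'd']
'c': index 3 in ['e', 'b', 'a', 'c', 'd'] -> ['c', 'e', 'b', 'a', 'd']
'b': index 2 in ['c', 'e', 'b', 'a', 'd'] -> ['b', 'c', 'e', 'a', 'd']
'c': index 1 in ['b', 'c', 'e', 'a', 'd'] -> ['c', 'b', 'e', 'a', 'd']
'e': index 2 in ['c', 'b', 'e', 'a', 'd'] -> ['e', 'c', 'b', 'a', 'd']
'd': index 4 in ['e', 'c', 'b', 'a', 'd'] -> ['d', 'e', 'c', 'b', 'a']
'c': index 2 in ['d', 'e', 'c', 'b', 'a'] -> ['c', 'd', 'e', 'b', 'a']
'a': index 4 in ['c', 'd', 'e', 'b', 'a'] -> ['a', 'c', 'd', 'e', 'b']
'd': index 2 in ['a', 'c', 'd', 'e', 'b'] -> ['d', 'a', 'c', 'e', 'b']


Output: [0, 1, 4, 0, 3, 2, 1, 2, 4, 2, 4, 2]


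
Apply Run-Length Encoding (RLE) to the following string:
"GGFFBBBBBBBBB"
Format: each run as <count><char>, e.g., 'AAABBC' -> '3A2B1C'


Scanning runs left to right:
  i=0: run of 'G' x 2 -> '2G'
  i=2: run of 'F' x 2 -> '2F'
  i=4: run of 'B' x 9 -> '9B'

RLE = 2G2F9B


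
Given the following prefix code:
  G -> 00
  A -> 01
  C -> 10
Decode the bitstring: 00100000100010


Decoding step by step:
Bits 00 -> G
Bits 10 -> C
Bits 00 -> G
Bits 00 -> G
Bits 10 -> C
Bits 00 -> G
Bits 10 -> C


Decoded message: GCGGCGC


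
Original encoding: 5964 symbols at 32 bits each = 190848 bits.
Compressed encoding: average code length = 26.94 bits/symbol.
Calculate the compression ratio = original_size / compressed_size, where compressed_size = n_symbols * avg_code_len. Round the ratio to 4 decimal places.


original_size = n_symbols * orig_bits = 5964 * 32 = 190848 bits
compressed_size = n_symbols * avg_code_len = 5964 * 26.94 = 160670.16 bits
ratio = original_size / compressed_size = 190848 / 160670.16 = 1.1878

Compression ratio = 1.1878


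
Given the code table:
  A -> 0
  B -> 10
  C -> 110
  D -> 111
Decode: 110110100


Decoding:
110 -> C
110 -> C
10 -> B
0 -> A


Result: CCBA


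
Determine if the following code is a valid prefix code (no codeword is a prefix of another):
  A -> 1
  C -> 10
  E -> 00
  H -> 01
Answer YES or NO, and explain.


Checking each pair (does one codeword prefix another?):
  A='1' vs C='10': prefix -- VIOLATION

NO -- this is NOT a valid prefix code. A (1) is a prefix of C (10).


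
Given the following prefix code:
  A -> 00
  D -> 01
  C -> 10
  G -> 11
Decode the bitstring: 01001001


Decoding step by step:
Bits 01 -> D
Bits 00 -> A
Bits 10 -> C
Bits 01 -> D


Decoded message: DACD


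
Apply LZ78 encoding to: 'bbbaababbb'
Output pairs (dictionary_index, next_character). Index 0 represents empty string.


LZ78 encoding steps:
Dictionary: {0: ''}
Step 1: w='' (idx 0), next='b' -> output (0, 'b'), add 'b' as idx 1
Step 2: w='b' (idx 1), next='b' -> output (1, 'b'), add 'bb' as idx 2
Step 3: w='' (idx 0), next='a' -> output (0, 'a'), add 'a' as idx 3
Step 4: w='a' (idx 3), next='b' -> output (3, 'b'), add 'ab' as idx 4
Step 5: w='ab' (idx 4), next='b' -> output (4, 'b'), add 'abb' as idx 5
Step 6: w='b' (idx 1), end of input -> output (1, '')


Encoded: [(0, 'b'), (1, 'b'), (0, 'a'), (3, 'b'), (4, 'b'), (1, '')]


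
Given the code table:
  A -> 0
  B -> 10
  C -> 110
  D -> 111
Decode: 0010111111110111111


Decoding:
0 -> A
0 -> A
10 -> B
111 -> D
111 -> D
110 -> C
111 -> D
111 -> D


Result: AABDDCDD


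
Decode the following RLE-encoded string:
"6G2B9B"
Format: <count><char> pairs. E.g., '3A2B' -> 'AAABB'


Expanding each <count><char> pair:
  6G -> 'GGGGGG'
  2B -> 'BB'
  9B -> 'BBBBBBBBB'

Decoded = GGGGGGBBBBBBBBBBB


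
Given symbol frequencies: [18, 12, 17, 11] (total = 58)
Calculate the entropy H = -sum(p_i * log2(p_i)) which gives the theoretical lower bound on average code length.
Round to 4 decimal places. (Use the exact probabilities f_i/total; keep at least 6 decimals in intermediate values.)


Per-symbol terms -p_i * log2(p_i) with p_i = f_i/58:
  p = 18/58 = 0.310345: log2(p) = -1.688056, -p*log2(p) = 0.523879
  p = 12/58 = 0.206897: log2(p) = -2.273018, -p*log2(p) = 0.470280
  p = 17/58 = 0.293103: log2(p) = -1.770518, -p*log2(p) = 0.518945
  p = 11/58 = 0.189655: log2(p) = -2.398549, -p*log2(p) = 0.454897
H = 0.523879 + 0.470280 + 0.518945 + 0.454897 = 1.968001

H = 1.968 bits/symbol


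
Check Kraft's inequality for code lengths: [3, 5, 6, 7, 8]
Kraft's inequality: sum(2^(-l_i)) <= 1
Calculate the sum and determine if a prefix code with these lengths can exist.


Sum = 2^(-3) + 2^(-5) + 2^(-6) + 2^(-7) + 2^(-8)
    = 0.125 + 0.03125 + 0.015625 + 0.0078125 + 0.00390625
    = 47/256 = 0.18359375
Since 0.18359375 <= 1, Kraft's inequality IS satisfied.
A prefix code with these lengths CAN exist.

Kraft sum = 0.18359375. Satisfied.


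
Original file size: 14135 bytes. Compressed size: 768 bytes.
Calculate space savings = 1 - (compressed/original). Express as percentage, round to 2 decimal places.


ratio = compressed/original = 768/14135 = 0.054333
savings = 1 - ratio = 1 - 0.054333 = 0.945667
as a percentage: 0.945667 * 100 = 94.57%

Space savings = 1 - 768/14135 = 94.57%


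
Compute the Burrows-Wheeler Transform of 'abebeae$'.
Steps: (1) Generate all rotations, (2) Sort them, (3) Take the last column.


Rotations (sorted):
  0: $abebeae -> last char: e
  1: abebeae$ -> last char: $
  2: ae$abebe -> last char: e
  3: beae$abe -> last char: e
  4: bebeae$a -> last char: a
  5: e$abebea -> last char: a
  6: eae$abeb -> last char: b
  7: ebeae$ab -> last char: b


BWT = e$eeaabb


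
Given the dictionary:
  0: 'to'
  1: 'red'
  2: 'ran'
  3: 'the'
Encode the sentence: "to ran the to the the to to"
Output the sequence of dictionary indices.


Look up each word in the dictionary:
  'to' -> 0
  'ran' -> 2
  'the' -> 3
  'to' -> 0
  'the' -> 3
  'the' -> 3
  'to' -> 0
  'to' -> 0

Encoded: [0, 2, 3, 0, 3, 3, 0, 0]


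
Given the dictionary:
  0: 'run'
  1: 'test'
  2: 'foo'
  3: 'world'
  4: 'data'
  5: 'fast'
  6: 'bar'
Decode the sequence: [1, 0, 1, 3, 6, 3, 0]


Look up each index in the dictionary:
  1 -> 'test'
  0 -> 'run'
  1 -> 'test'
  3 -> 'world'
  6 -> 'bar'
  3 -> 'world'
  0 -> 'run'

Decoded: "test run test world bar world run"


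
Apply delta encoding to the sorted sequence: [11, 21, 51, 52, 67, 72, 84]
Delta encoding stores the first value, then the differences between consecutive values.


First value: 11
Deltas:
  21 - 11 = 10
  51 - 21 = 30
  52 - 51 = 1
  67 - 52 = 15
  72 - 67 = 5
  84 - 72 = 12


Delta encoded: [11, 10, 30, 1, 15, 5, 12]


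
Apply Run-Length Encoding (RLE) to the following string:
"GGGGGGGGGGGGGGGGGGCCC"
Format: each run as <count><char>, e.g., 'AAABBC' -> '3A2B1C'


Scanning runs left to right:
  i=0: run of 'G' x 18 -> '18G'
  i=18: run of 'C' x 3 -> '3C'

RLE = 18G3C


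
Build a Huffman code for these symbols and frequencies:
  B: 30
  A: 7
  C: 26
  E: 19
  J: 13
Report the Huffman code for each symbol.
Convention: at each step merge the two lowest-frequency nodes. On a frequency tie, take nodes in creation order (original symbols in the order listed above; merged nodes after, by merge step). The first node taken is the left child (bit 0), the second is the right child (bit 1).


Huffman tree construction:
Step 1: Merge A(7) + J(13) = 20
Step 2: Merge E(19) + (A+J)(20) = 39
Step 3: Merge C(26) + B(30) = 56
Step 4: Merge (E+(A+J))(39) + (C+B)(56) = 95
Read each symbol's code off the tree from the root (left child = 0, right child = 1).

Codes:
  B: 11 (length 2)
  A: 010 (length 3)
  C: 10 (length 2)
  E: 00 (length 2)
  J: 011 (length 3)
Average code length: 210/95 = 2.2105 bits/symbol


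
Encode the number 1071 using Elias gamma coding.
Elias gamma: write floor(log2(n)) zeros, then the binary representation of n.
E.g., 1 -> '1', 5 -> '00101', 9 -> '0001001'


num_bits = floor(log2(1071)) + 1 = 11
leading_zeros = num_bits - 1 = 10
binary(1071) = 10000101111

Elias gamma(1071) = '0000000000' + '10000101111' = 000000000010000101111 (21 bits)


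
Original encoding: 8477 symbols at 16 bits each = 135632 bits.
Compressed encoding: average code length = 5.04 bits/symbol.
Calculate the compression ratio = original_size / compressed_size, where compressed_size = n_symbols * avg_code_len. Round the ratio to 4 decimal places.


original_size = n_symbols * orig_bits = 8477 * 16 = 135632 bits
compressed_size = n_symbols * avg_code_len = 8477 * 5.04 = 42724.08 bits
ratio = original_size / compressed_size = 135632 / 42724.08 = 3.1746

Compression ratio = 3.1746


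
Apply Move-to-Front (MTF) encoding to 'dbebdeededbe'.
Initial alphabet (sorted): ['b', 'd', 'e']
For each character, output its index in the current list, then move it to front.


MTF encoding:
'd': index 1 in ['b', 'd', 'e'] -> ['d', 'b', 'e']
'b': index 1 in ['d', 'b', 'e'] -> ['b', 'd', 'e']
'e': index 2 in ['b', 'd', 'e'] -> ['e', 'b', 'd']
'b': index 1 in ['e', 'b', 'd'] -> ['b', 'e', 'd']
'd': index 2 in ['b', 'e', 'd'] -> ['d', 'b', 'e']
'e': index 2 in ['d', 'b', 'e'] -> ['e', 'd', 'b']
'e': index 0 in ['e', 'd', 'b'] -> ['e', 'd', 'b']
'd': index 1 in ['e', 'd', 'b'] -> ['d', 'e', 'b']
'e': index 1 in ['d', 'e', 'b'] -> ['e', 'd', 'b']
'd': index 1 in ['e', 'd', 'b'] -> ['d', 'e', 'b']
'b': index 2 in ['d', 'e', 'b'] -> ['b', 'd', 'e']
'e': index 2 in ['b', 'd', 'e'] -> ['e', 'b', 'd']


Output: [1, 1, 2, 1, 2, 2, 0, 1, 1, 1, 2, 2]


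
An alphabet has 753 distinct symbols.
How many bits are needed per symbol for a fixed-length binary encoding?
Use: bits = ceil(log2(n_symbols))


log2(753) = 9.5565
Bracket: 2^9 = 512 < 753 <= 2^10 = 1024
So ceil(log2(753)) = 10

bits = ceil(log2(753)) = ceil(9.5565) = 10 bits


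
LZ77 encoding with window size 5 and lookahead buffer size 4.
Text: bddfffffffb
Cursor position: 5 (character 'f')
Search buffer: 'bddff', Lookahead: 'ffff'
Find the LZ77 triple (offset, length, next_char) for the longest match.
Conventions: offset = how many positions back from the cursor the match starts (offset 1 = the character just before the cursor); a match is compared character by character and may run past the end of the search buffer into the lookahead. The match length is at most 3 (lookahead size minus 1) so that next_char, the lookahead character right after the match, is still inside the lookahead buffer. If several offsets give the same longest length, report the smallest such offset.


Try each offset into the search buffer:
  offset=1 (pos 4, char 'f'): match length 3
  offset=2 (pos 3, char 'f'): match length 3
  offset=3 (pos 2, char 'd'): match length 0
  offset=4 (pos 1, char 'd'): match length 0
  offset=5 (pos 0, char 'b'): match length 0
Longest match has length 3, found at offsets 1, 2; take the smallest, offset 1.
next_char = character at position 5 + 3 = 8 -> 'f'

Best match: offset=1, length=3 (matching 'fff' starting at position 4)
LZ77 triple: (1, 3, 'f')


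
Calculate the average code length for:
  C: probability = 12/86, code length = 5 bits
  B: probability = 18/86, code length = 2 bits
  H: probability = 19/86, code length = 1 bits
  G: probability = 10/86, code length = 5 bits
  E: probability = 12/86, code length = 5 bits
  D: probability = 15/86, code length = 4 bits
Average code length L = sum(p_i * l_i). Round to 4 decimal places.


Weighted contributions p_i * l_i:
  C: (12/86) * 5 = 60/86
  B: (18/86) * 2 = 36/86
  H: (19/86) * 1 = 19/86
  G: (10/86) * 5 = 50/86
  E: (12/86) * 5 = 60/86
  D: (15/86) * 4 = 60/86
Sum = (60 + 36 + 19 + 50 + 60 + 60)/86 = 285/86

L = 285/86 = 3.3140 bits/symbol


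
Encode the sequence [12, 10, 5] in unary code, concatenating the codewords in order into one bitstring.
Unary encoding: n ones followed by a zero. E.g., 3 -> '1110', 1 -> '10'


Encode each number as n ones followed by a terminating 0:
  12 -> 1111111111110 (13 bits)
  10 -> 11111111110 (11 bits)
  5 -> 111110 (6 bits)
Total length = 13 + 11 + 6 = 30 bits.

Unary([12, 10, 5]) = 111111111111011111111110111110 (30 bits)


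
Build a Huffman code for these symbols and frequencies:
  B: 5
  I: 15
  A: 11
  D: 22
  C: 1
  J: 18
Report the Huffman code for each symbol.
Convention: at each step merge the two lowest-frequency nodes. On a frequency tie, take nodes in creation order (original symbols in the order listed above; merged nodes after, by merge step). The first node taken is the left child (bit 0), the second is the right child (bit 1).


Huffman tree construction:
Step 1: Merge C(1) + B(5) = 6
Step 2: Merge (C+B)(6) + A(11) = 17
Step 3: Merge I(15) + ((C+B)+A)(17) = 32
Step 4: Merge J(18) + D(22) = 40
Step 5: Merge (I+((C+B)+A))(32) + (J+D)(40) = 72
Read each symbol's code off the tree from the root (left child = 0, right child = 1).

Codes:
  B: 0101 (length 4)
  I: 00 (length 2)
  A: 011 (length 3)
  D: 11 (length 2)
  C: 0100 (length 4)
  J: 10 (length 2)
Average code length: 167/72 = 2.3194 bits/symbol


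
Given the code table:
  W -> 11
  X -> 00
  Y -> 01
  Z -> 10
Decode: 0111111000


Decoding:
01 -> Y
11 -> W
11 -> W
10 -> Z
00 -> X


Result: YWWZX


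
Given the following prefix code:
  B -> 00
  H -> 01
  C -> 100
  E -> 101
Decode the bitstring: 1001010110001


Decoding step by step:
Bits 100 -> C
Bits 101 -> E
Bits 01 -> H
Bits 100 -> C
Bits 01 -> H


Decoded message: CEHCH


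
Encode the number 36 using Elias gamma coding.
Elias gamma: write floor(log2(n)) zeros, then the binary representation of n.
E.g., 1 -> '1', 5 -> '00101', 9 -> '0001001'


num_bits = floor(log2(36)) + 1 = 6
leading_zeros = num_bits - 1 = 5
binary(36) = 100100

Elias gamma(36) = '00000' + '100100' = 00000100100 (11 bits)


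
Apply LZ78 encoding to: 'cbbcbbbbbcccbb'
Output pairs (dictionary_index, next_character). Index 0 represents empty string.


LZ78 encoding steps:
Dictionary: {0: ''}
Step 1: w='' (idx 0), next='c' -> output (0, 'c'), add 'c' as idx 1
Step 2: w='' (idx 0), next='b' -> output (0, 'b'), add 'b' as idx 2
Step 3: w='b' (idx 2), next='c' -> output (2, 'c'), add 'bc' as idx 3
Step 4: w='b' (idx 2), next='b' -> output (2, 'b'), add 'bb' as idx 4
Step 5: w='bb' (idx 4), next='b' -> output (4, 'b'), add 'bbb' as idx 5
Step 6: w='c' (idx 1), next='c' -> output (1, 'c'), add 'cc' as idx 6
Step 7: w='c' (idx 1), next='b' -> output (1, 'b'), add 'cb' as idx 7
Step 8: w='b' (idx 2), end of input -> output (2, '')


Encoded: [(0, 'c'), (0, 'b'), (2, 'c'), (2, 'b'), (4, 'b'), (1, 'c'), (1, 'b'), (2, '')]
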